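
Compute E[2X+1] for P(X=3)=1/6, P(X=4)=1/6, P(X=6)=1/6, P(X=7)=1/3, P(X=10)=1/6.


E[2X+1] = sum(g(x)*P(x))
= 7*1/6 + 9*1/6 + 13*1/6 + 15*1/3 + 21*1/6
= 40/3

40/3


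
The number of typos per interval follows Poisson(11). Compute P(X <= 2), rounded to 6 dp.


P(X<=2) = e^(-11)*11^0/0! + e^(-11)*11^1/1! + e^(-11)*11^2/2!
≈ 0.0000167017 + 0.0001837187 + 0.0010104529
= 0.0012108733
≈ 0.001211

0.001211


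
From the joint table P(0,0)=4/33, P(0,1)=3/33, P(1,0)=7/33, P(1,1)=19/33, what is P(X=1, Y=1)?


Read from table: P(X=1, Y=1) = 19/33

19/33


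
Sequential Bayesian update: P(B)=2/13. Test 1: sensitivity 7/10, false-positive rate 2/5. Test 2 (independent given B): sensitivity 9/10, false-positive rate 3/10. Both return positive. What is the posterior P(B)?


After test 1: P(+) = 7/10*2/13 + 2/5*11/13 = 29/65
P(B|+) = (7/65)/(29/65) = 7/29
After test 2 (use post1 as new prior): P(+) = 9/10*7/29 + 3/10*22/29 = 129/290
P(B|+,+) = (63/290)/(129/290) = 21/43

21/43


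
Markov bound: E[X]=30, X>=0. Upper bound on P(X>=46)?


Markov: P(X >= a) <= E[X]/a
P(X >= 46) <= 30/46 = 15/23

15/23


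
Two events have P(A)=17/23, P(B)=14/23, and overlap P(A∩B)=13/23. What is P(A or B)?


P(A∪B) = P(A) + P(B) - P(A∩B)
= 17/23 + 14/23 - 13/23 = 18/23

18/23


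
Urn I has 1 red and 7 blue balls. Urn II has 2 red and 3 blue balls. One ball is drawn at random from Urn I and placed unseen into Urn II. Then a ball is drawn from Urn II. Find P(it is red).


P(transfer red) = 1/8; P(transfer blue) = 7/8
If red transferred: Urn II has 3 red of 6, so P(red|red moved) = 1/2
If blue transferred: Urn II has 2 red of 6, so P(red|blue moved) = 1/3
By total probability: P(red) = 1/8*1/2 + 7/8*1/3 = 17/48

17/48


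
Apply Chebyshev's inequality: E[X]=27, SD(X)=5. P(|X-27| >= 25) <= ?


k = 25/5 = 5
Chebyshev: P(|X-mu| >= k*sigma) <= 1/k^2 = 1/5^2 = 1/25

1/25


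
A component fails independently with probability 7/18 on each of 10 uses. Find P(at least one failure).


P(at least one) = 1 - P(none)
P(none) = (1 - 7/18)^10 = (11/18)^10 = 25937424601/3570467226624
P(at least one) = 1 - 25937424601/3570467226624 = 3544529802023/3570467226624

3544529802023/3570467226624


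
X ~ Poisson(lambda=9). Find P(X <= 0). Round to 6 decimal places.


P(X<=0) = e^(-9)*9^0/0!
≈ 0.0001234098
≈ 0.000123

0.000123


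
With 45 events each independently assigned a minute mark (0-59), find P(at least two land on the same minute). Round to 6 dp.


P(all different) = prod((60-i)/60 for i=0..44) = 0.000000
P(at least one match) = 1 - 0.000000 = 1.000000

1.000000


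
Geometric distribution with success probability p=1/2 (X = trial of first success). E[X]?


For geometric (trials until first success), E[X] = 1/p = 1/(1/2) = 2

2


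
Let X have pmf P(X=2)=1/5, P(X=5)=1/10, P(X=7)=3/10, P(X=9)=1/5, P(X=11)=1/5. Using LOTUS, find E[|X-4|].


E[|X-4|] = sum(g(x)*P(x))
= 2*1/5 + 1*1/10 + 3*3/10 + 5*1/5 + 7*1/5
= 19/5

19/5


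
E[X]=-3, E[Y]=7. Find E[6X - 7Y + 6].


E[6X - 7Y + 6] = 6*E[X] - 7*E[Y] + 6
= (6)*(-3) + (-7)*(7) + (6)
= -18 - 49 + 6 = -61

-61


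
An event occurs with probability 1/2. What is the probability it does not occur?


P(A') = 1 - P(A) = 1 - 1/2 = 1/2

1/2


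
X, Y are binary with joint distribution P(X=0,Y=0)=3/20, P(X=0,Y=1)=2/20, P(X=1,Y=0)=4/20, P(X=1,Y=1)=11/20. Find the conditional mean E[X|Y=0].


P(Y=0) = 7/20
E[X|Y=0] = (0*3 + 1*4)/7 = 4/7

4/7


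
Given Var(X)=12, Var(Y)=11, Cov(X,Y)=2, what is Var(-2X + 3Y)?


Var(-2X + 3Y) = (-2)^2*Var(X) + 3^2*Var(Y) + 2*(-2)*3*Cov(X,Y)
= 4*12 + 9*11 - 12*2
= 48 + 99 - 24 = 123

123


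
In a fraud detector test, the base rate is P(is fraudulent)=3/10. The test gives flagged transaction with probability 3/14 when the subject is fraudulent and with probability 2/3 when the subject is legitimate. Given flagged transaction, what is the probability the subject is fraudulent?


P(A) = P(A|B)P(B) + P(A|B')P(B') = 3/14*3/10 + 2/3*7/10 = 223/420
P(B|A) = P(A|B)P(B)/P(A) = (9/140)/(223/420) = 27/223

27/223


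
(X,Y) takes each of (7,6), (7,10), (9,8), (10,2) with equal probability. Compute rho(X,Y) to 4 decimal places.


Cov(X,Y) = -2.6250, Var(X) = 1.6875, Var(Y) = 8.7500
rho = Cov/(sqrt(VarX)*sqrt(VarY)) = -0.6831

-0.6831


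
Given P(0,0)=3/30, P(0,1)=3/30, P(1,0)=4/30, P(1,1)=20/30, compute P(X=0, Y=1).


Read from table: P(X=0, Y=1) = 3/30 = 1/10

1/10


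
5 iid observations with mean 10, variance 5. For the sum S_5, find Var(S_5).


By independence, Var(S_n) = n*Var(X_1) = 5*5 = 25

25


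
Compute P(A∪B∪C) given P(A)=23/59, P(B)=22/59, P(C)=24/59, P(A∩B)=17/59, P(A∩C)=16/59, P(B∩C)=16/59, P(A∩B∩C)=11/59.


P(A∪B∪C) = P(A)+P(B)+P(C) - P(AB)-P(AC)-P(BC) + P(ABC)
= 23/59+22/59+24/59 - 17/59-16/59-16/59 + 11/59
= 31/59

31/59


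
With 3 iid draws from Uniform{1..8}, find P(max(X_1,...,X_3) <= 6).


P(max <= 6) = P(all X_i <= 6) = (P(X_1 <= 6))^3
= (6/8)^3 = (3/4)^3 = 27/64

27/64


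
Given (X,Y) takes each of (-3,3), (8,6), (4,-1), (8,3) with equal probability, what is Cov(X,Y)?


E[X]=17/4, E[Y]=11/4, E[XY]=59/4
Cov(X,Y) = E[XY] - E[X]E[Y] = 59/4 - 17/4*11/4 = 49/16

49/16


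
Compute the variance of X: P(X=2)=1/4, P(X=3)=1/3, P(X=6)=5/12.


E[X] = 4, E[X^2] = 19
Var(X) = E[X^2] - (E[X])^2 = 19 - (4)^2 = 3

3


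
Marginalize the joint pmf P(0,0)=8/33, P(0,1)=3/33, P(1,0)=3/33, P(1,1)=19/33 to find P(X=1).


P(X=1) = P(1,0)+P(1,1) = 3/33 + 19/33 = 22/33 = 2/3

2/3


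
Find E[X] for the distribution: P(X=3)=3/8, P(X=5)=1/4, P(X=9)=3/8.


E[X] = sum(x * P(x))
= 3*3/8 + 5*1/4 + 9*3/8
= 23/4

23/4


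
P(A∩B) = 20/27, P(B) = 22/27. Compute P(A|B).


P(A|B) = P(A∩B)/P(B) = (20/27)/(22/27) = 20/22 = 10/11

10/11


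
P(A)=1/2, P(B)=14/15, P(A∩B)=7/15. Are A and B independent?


P(A)*P(B) = 1/2*14/15 = 7/15
P(A∩B) = 7/15, which equals P(A)P(B), so independent

Yes, A and B are independent


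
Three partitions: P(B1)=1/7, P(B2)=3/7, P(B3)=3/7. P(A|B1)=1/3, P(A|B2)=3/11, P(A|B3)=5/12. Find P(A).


P(A) = P(A|B1)P(B1) + P(A|B2)P(B2) + P(A|B3)P(B3)
= 1/3*1/7 + 3/11*3/7 + 5/12*3/7
= 1/21 + 9/77 + 5/28 = 317/924

317/924


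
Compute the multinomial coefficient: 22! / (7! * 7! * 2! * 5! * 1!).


22! = 1124000727777607680000
Denominator: 7!=5040 * 7!=5040 * 2!=2 * 5!=120 * 1!=1
Coefficient = 1124000727777607680000 / 6096384000 = 184371707520

184371707520


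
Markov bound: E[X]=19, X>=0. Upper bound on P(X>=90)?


Markov: P(X >= a) <= E[X]/a
P(X >= 90) <= 19/90

19/90


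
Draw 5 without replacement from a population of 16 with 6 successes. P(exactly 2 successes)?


P(X=2) = C(6,2)*C(10,3) / C(16,5)
= 15*120 / 4368
= 1800/4368 = 75/182

75/182


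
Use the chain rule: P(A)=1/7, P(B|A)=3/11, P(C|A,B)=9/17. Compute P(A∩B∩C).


P(A∩B∩C) = P(A) * P(B|A) * P(C|A∩B)
= 1/7 * 3/11 * 9/17
= 3/77 * 9/17 = 27/1309

27/1309


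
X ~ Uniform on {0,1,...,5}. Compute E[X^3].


E[X^3] = (1/6) * sum(x^3 for x=0..5)
= 225/6 = 75/2

75/2


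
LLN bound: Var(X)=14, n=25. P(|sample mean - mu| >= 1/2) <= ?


Var(Xbar) = Var(X)/n = 14/25
Chebyshev: P(|Xbar-mu| >= 1/2) <= Var(Xbar)/(1/2)^2 = (14/25)/(1/4) = 56/25
Bound exceeds 1, so trivial bound: 1

1


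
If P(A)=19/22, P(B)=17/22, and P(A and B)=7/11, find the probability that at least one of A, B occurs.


P(A∪B) = P(A) + P(B) - P(A∩B)
= 19/22 + 17/22 - 7/11 = 1

1


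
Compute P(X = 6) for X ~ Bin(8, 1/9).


P(X=6) = C(8,6) * p^6 * (1-p)^2
= 28 * 1/531441 * 64/81
= 1792/43046721

1792/43046721


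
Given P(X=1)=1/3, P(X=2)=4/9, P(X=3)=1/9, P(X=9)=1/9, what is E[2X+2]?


E[2X+2] = sum(g(x)*P(x))
= 4*1/3 + 6*4/9 + 8*1/9 + 20*1/9
= 64/9

64/9


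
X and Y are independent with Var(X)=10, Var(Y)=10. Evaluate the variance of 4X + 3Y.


Independence => Cov(X,Y)=0
Var(4X + 3Y) = 4^2*Var(X) + 3^2*Var(Y)
= 16*10 + 9*10 = 250

250


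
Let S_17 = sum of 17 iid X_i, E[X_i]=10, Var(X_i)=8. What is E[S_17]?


E[S_n] = n*E[X_1] = 17*10 = 170

170


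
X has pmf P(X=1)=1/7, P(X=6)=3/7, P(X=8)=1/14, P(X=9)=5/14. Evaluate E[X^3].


E[X^3] = sum(x^3 * P(x))
= 1*1/7 + 216*3/7 + 512*1/14 + 729*5/14
= 5455/14

5455/14


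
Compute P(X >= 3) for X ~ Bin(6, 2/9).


P(X>=3) = P(X=3) + P(X=4) + P(X=5) + P(X=6)
= 54880/531441 + 3920/177147 + 448/177147 + 64/531441
= 68048/531441

68048/531441


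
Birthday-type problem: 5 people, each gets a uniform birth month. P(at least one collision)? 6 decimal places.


P(all different) = prod((12-i)/12 for i=0..4) = 0.381944
P(at least one match) = 1 - 0.381944 = 0.618056

0.618056


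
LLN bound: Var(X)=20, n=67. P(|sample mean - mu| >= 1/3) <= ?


Var(Xbar) = Var(X)/n = 20/67
Chebyshev: P(|Xbar-mu| >= 1/3) <= Var(Xbar)/(1/3)^2 = (20/67)/(1/9) = 180/67
Bound exceeds 1, so trivial bound: 1

1


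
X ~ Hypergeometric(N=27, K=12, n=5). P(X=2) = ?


P(X=2) = C(12,2)*C(15,3) / C(27,5)
= 66*455 / 80730
= 30030/80730 = 77/207

77/207


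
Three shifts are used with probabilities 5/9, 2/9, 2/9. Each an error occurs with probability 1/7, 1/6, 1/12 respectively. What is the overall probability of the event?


P(A) = P(A|B1)P(B1) + P(A|B2)P(B2) + P(A|B3)P(B3)
= 1/7*5/9 + 1/6*2/9 + 1/12*2/9
= 5/63 + 1/27 + 1/54 = 17/126

17/126


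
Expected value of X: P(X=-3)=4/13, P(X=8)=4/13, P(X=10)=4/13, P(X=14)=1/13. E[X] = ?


E[X] = sum(x * P(x))
= -3*4/13 + 8*4/13 + 10*4/13 + 14*1/13
= 74/13

74/13


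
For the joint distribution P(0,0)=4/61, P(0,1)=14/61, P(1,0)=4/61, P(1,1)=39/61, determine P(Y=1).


P(Y=1) = P(0,1)+P(1,1) = 14/61 + 39/61 = 53/61

53/61


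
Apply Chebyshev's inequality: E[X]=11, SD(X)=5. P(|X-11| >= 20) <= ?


k = 20/5 = 4
Chebyshev: P(|X-mu| >= k*sigma) <= 1/k^2 = 1/4^2 = 1/16

1/16


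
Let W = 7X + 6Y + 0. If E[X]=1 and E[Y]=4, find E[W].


E[7X + 6Y + 0] = 7*E[X] + 6*E[Y] + 0
= (7)*(1) + (6)*(4) + (0)
= 7 + 24 + 0 = 31

31


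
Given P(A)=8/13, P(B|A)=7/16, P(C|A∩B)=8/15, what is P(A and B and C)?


P(A∩B∩C) = P(A) * P(B|A) * P(C|A∩B)
= 8/13 * 7/16 * 8/15
= 7/26 * 8/15 = 28/195

28/195


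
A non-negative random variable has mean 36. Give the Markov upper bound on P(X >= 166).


Markov: P(X >= a) <= E[X]/a
P(X >= 166) <= 36/166 = 18/83

18/83


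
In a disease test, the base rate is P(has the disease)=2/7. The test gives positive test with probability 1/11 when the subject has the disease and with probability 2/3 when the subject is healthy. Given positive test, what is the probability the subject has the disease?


P(A) = P(A|B)P(B) + P(A|B')P(B') = 1/11*2/7 + 2/3*5/7 = 116/231
P(B|A) = P(A|B)P(B)/P(A) = (2/77)/(116/231) = 3/58

3/58


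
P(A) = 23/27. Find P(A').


P(A') = 1 - P(A) = 1 - 23/27 = 4/27

4/27


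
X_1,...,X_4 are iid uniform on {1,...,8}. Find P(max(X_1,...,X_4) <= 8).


P(max <= 8) = P(all X_i <= 8) = (P(X_1 <= 8))^4
= (8/8)^4 = 1^4 = 1

1


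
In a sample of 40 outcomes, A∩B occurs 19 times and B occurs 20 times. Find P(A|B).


P(A|B) = P(A∩B)/P(B) = (19/40)/(20/40) = 19/20

19/20


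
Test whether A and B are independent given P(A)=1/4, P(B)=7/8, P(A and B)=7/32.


P(A)*P(B) = 1/4*7/8 = 7/32
P(A∩B) = 7/32, which equals P(A)P(B), so independent

Yes, A and B are independent


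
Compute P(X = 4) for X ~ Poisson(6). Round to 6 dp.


P(X=4) = e^(-6) * 6^4 / 4!
≈ 0.002478752177 * 1296 / 24
≈ 0.133853

0.133853


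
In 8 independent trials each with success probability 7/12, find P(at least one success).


P(at least one) = 1 - P(none)
P(none) = (1 - 7/12)^8 = (5/12)^8 = 390625/429981696
P(at least one) = 1 - 390625/429981696 = 429591071/429981696

429591071/429981696


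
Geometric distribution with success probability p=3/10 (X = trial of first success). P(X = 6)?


P(X=6) = (1-p)^5 * p = (7/10)^5 * 3/10
= 16807/100000 * 3/10 = 50421/1000000

50421/1000000


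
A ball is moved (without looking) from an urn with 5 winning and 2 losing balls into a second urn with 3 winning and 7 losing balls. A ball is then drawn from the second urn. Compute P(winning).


P(transfer winning) = 5/7; P(transfer losing) = 2/7
If winning transferred: Urn II has 4 winning of 11, so P(winning|winning moved) = 4/11
If losing transferred: Urn II has 3 winning of 11, so P(winning|losing moved) = 3/11
By total probability: P(winning) = 5/7*4/11 + 2/7*3/11 = 26/77

26/77


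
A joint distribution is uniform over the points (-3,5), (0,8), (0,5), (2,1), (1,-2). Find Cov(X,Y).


E[X]=0, E[Y]=17/5, E[XY]=-3
Cov(X,Y) = E[XY] - E[X]E[Y] = -3 - 0*17/5 = -3

-3


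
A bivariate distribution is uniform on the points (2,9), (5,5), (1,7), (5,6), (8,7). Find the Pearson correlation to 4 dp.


Cov(X,Y) = -1.3600, Var(X) = 6.1600, Var(Y) = 1.7600
rho = Cov/(sqrt(VarX)*sqrt(VarY)) = -0.4130

-0.4130


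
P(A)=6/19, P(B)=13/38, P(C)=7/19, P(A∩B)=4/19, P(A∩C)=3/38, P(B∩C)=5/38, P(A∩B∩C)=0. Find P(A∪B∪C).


P(A∪B∪C) = P(A)+P(B)+P(C) - P(AB)-P(AC)-P(BC) + P(ABC)
= 6/19+13/38+7/19 - 4/19-3/38-5/38 + 0
= 23/38

23/38


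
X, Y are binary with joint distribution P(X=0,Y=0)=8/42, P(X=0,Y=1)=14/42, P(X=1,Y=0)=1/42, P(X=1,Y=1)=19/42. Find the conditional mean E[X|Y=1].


P(Y=1) = 33/42
E[X|Y=1] = (0*14 + 1*19)/33 = 19/33

19/33


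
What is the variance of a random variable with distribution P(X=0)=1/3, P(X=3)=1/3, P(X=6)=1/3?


E[X] = 3, E[X^2] = 15
Var(X) = E[X^2] - (E[X])^2 = 15 - (3)^2 = 6

6


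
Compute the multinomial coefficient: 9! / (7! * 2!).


9! = 362880
Denominator: 7!=5040 * 2!=2
Coefficient = 362880 / 10080 = 36

36


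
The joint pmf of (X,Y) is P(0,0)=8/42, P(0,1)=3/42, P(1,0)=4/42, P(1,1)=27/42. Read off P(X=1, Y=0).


Read from table: P(X=1, Y=0) = 4/42 = 2/21

2/21


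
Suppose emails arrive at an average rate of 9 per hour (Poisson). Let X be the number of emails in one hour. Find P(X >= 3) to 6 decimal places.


P(X>=3) = 1 - P(X<=2) = 1 - (e^(-9)*9^0/0! + e^(-9)*9^1/1! + e^(-9)*9^2/2!)
≈ 1 - (0.0001234098 + 0.0011106882 + 0.0049980971)
= 1 - 0.0062321951 = 0.9937678049
≈ 0.993768

0.993768


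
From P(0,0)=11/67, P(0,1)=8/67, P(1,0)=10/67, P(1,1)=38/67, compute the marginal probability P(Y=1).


P(Y=1) = P(0,1)+P(1,1) = 8/67 + 38/67 = 46/67

46/67


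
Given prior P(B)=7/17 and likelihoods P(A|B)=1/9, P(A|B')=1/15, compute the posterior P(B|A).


P(A) = P(A|B)P(B) + P(A|B')P(B') = 1/9*7/17 + 1/15*10/17 = 13/153
P(B|A) = P(A|B)P(B)/P(A) = (7/153)/(13/153) = 7/13

7/13


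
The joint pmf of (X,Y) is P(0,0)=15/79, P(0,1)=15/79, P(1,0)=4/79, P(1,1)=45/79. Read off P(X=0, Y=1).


Read from table: P(X=0, Y=1) = 15/79

15/79


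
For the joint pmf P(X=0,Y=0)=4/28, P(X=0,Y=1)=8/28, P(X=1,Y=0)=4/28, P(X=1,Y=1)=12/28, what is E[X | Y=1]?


P(Y=1) = 20/28
E[X|Y=1] = (0*8 + 1*12)/20 = 12/20 = 3/5

3/5


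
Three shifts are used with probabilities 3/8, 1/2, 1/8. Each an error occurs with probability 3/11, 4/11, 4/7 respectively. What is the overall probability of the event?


P(A) = P(A|B1)P(B1) + P(A|B2)P(B2) + P(A|B3)P(B3)
= 3/11*3/8 + 4/11*1/2 + 4/7*1/8
= 9/88 + 2/11 + 1/14 = 219/616

219/616


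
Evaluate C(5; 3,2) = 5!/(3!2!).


5! = 120
Denominator: 3!=6 * 2!=2
Coefficient = 120 / 12 = 10

10


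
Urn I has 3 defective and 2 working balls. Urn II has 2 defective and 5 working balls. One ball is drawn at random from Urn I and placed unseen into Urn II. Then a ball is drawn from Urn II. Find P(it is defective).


P(transfer defective) = 3/5; P(transfer working) = 2/5
If defective transferred: Urn II has 3 defective of 8, so P(defective|defective moved) = 3/8
If working transferred: Urn II has 2 defective of 8, so P(defective|working moved) = 1/4
By total probability: P(defective) = 3/5*3/8 + 2/5*1/4 = 13/40

13/40


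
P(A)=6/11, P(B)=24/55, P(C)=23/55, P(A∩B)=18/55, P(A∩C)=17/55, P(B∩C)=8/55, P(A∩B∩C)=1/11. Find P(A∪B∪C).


P(A∪B∪C) = P(A)+P(B)+P(C) - P(AB)-P(AC)-P(BC) + P(ABC)
= 6/11+24/55+23/55 - 18/55-17/55-8/55 + 1/11
= 39/55

39/55


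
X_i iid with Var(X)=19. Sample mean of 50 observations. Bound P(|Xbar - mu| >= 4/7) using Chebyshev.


Var(Xbar) = Var(X)/n = 19/50
Chebyshev: P(|Xbar-mu| >= 4/7) <= Var(Xbar)/(4/7)^2 = (19/50)/(16/49) = 931/800
Bound exceeds 1, so trivial bound: 1

1


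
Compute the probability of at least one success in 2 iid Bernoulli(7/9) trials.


P(at least one) = 1 - P(none)
P(none) = (1 - 7/9)^2 = (2/9)^2 = 4/81
P(at least one) = 1 - 4/81 = 77/81

77/81


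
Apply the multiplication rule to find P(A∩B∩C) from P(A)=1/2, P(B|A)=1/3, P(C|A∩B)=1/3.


P(A∩B∩C) = P(A) * P(B|A) * P(C|A∩B)
= 1/2 * 1/3 * 1/3
= 1/6 * 1/3 = 1/18

1/18


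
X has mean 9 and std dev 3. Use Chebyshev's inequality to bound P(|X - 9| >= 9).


k = 9/3 = 3
Chebyshev: P(|X-mu| >= k*sigma) <= 1/k^2 = 1/3^2 = 1/9

1/9


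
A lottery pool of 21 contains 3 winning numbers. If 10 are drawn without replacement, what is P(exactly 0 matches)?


P(X=0) = C(3,0)*C(18,10) / C(21,10)
= 1*43758 / 352716
= 43758/352716 = 33/266

33/266


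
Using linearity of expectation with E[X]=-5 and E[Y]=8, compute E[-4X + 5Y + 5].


E[-4X + 5Y + 5] = -4*E[X] + 5*E[Y] + 5
= (-4)*(-5) + (5)*(8) + (5)
= 20 + 40 + 5 = 65

65


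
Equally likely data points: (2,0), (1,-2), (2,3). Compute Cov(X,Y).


E[X]=5/3, E[Y]=1/3, E[XY]=4/3
Cov(X,Y) = E[XY] - E[X]E[Y] = 4/3 - 5/3*1/3 = 7/9

7/9


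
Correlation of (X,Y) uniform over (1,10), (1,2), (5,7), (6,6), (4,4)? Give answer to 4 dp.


Cov(X,Y) = 0.0800, Var(X) = 4.2400, Var(Y) = 7.3600
rho = Cov/(sqrt(VarX)*sqrt(VarY)) = 0.0143

0.0143


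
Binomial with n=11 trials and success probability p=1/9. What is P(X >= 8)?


P(X>=8) = P(X=8) + P(X=9) + P(X=10) + P(X=11)
= 28160/10460353203 + 3520/31381059609 + 88/31381059609 + 1/31381059609
= 29363/10460353203

29363/10460353203


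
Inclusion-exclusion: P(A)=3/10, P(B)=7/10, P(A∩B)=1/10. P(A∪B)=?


P(A∪B) = P(A) + P(B) - P(A∩B)
= 3/10 + 7/10 - 1/10 = 9/10

9/10


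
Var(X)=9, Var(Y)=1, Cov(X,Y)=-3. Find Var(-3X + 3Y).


Var(-3X + 3Y) = (-3)^2*Var(X) + 3^2*Var(Y) + 2*(-3)*3*Cov(X,Y)
= 9*9 + 9*1 - 18*(-3)
= 81 + 9 + 54 = 144

144


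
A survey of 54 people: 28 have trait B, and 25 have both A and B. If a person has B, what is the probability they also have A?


P(A|B) = P(A∩B)/P(B) = (25/54)/(28/54) = 25/28

25/28


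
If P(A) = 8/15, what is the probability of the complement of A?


P(A') = 1 - P(A) = 1 - 8/15 = 7/15

7/15


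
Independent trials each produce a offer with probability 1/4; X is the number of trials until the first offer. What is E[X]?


For geometric (trials until first success), E[X] = 1/p = 1/(1/4) = 4

4


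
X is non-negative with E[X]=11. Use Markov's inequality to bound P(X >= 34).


Markov: P(X >= a) <= E[X]/a
P(X >= 34) <= 11/34

11/34


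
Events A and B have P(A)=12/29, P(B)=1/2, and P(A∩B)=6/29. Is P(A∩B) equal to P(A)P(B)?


P(A)*P(B) = 12/29*1/2 = 6/29
P(A∩B) = 6/29, which equals P(A)P(B), so independent

Yes, A and B are independent


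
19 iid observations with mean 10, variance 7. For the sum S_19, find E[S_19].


E[S_n] = n*E[X_1] = 19*10 = 190

190


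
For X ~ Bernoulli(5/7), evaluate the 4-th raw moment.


For Bernoulli: X in {0,1}
E[X^4] = 0^4*(1-5/7) + 1^4*5/7 = 5/7

5/7


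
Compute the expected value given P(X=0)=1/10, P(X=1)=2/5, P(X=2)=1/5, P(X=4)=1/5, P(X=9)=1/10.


E[X] = sum(x * P(x))
= 0*1/10 + 1*2/5 + 2*1/5 + 4*1/5 + 9*1/10
= 5/2

5/2


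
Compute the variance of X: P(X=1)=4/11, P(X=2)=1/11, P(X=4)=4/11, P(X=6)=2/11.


E[X] = 34/11, E[X^2] = 144/11
Var(X) = E[X^2] - (E[X])^2 = 144/11 - (34/11)^2 = 428/121

428/121


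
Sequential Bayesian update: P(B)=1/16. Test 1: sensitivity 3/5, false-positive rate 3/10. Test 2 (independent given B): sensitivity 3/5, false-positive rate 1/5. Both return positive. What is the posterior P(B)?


After test 1: P(+) = 3/5*1/16 + 3/10*15/16 = 51/160
P(B|+) = (3/80)/(51/160) = 2/17
After test 2 (use post1 as new prior): P(+) = 3/5*2/17 + 1/5*15/17 = 21/85
P(B|+,+) = (6/85)/(21/85) = 2/7

2/7


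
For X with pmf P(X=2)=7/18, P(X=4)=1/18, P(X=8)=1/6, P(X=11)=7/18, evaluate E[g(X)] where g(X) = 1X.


E[1X] = sum(g(x)*P(x))
= 2*7/18 + 4*1/18 + 8*1/6 + 11*7/18
= 119/18

119/18


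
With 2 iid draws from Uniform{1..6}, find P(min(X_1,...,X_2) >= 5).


P(min >= 5) = P(all X_i >= 5) = (P(X_1 >= 5))^2
= (2/6)^2 = (1/3)^2 = 1/9

1/9


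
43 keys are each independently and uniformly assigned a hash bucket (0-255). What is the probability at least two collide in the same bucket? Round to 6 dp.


P(all different) = prod((256-i)/256 for i=0..42) = 0.023741
P(at least one match) = 1 - 0.023741 = 0.976259

0.976259


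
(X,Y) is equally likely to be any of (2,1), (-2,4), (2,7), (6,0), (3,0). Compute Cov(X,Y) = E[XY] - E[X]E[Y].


E[X]=11/5, E[Y]=12/5, E[XY]=8/5
Cov(X,Y) = E[XY] - E[X]E[Y] = 8/5 - 11/5*12/5 = -92/25

-92/25


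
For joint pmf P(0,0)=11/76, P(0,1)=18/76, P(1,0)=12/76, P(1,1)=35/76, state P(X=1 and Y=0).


Read from table: P(X=1, Y=0) = 12/76 = 3/19

3/19


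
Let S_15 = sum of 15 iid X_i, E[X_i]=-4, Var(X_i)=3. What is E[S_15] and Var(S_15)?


E[S_n] = n*mu = 15*-4 = -60
Var(S_n) = n*sigma^2 = 15*3 = 45

E[S_15]=-60, Var(S_15)=45


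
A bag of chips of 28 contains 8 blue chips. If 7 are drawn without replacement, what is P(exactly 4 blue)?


P(X=4) = C(8,4)*C(20,3) / C(28,7)
= 70*1140 / 1184040
= 79800/1184040 = 665/9867

665/9867


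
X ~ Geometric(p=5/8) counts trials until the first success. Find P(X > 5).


P(X > 5) = P(first 5 trials all fail) = (1-p)^5 = (3/8)^5 = 243/32768

243/32768


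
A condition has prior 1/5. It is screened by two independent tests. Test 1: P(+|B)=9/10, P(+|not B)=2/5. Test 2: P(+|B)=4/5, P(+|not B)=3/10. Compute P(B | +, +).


After test 1: P(+) = 9/10*1/5 + 2/5*4/5 = 1/2
P(B|+) = (9/50)/(1/2) = 9/25
After test 2 (use post1 as new prior): P(+) = 4/5*9/25 + 3/10*16/25 = 12/25
P(B|+,+) = (36/125)/(12/25) = 3/5

3/5


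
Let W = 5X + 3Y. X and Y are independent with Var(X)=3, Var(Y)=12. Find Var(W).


Independence => Cov(X,Y)=0
Var(5X + 3Y) = 5^2*Var(X) + 3^2*Var(Y)
= 25*3 + 9*12 = 183

183


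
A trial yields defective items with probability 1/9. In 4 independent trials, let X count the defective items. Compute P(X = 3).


P(X=3) = C(4,3) * p^3 * (1-p)^1
= 4 * 1/729 * 8/9
= 32/6561

32/6561


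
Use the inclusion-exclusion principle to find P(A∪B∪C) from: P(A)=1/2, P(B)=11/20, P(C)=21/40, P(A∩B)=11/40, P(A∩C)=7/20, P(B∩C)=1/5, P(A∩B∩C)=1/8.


P(A∪B∪C) = P(A)+P(B)+P(C) - P(AB)-P(AC)-P(BC) + P(ABC)
= 1/2+11/20+21/40 - 11/40-7/20-1/5 + 1/8
= 7/8

7/8


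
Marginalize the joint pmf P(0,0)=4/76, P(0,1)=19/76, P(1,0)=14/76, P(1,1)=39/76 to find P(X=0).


P(X=0) = P(0,0)+P(0,1) = 4/76 + 19/76 = 23/76

23/76


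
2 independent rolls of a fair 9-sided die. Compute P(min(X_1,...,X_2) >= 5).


P(min >= 5) = P(all X_i >= 5) = (P(X_1 >= 5))^2
= (5/9)^2 = 25/81

25/81


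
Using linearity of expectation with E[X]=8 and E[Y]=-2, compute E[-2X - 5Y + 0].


E[-2X - 5Y + 0] = -2*E[X] - 5*E[Y] + 0
= (-2)*(8) + (-5)*(-2) + (0)
= -16 + 10 + 0 = -6

-6


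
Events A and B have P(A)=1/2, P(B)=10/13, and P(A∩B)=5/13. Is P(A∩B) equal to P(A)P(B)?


P(A)*P(B) = 1/2*10/13 = 5/13
P(A∩B) = 5/13, which equals P(A)P(B), so independent

Yes, A and B are independent


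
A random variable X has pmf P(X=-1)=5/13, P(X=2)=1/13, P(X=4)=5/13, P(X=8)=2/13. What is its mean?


E[X] = sum(x * P(x))
= -1*5/13 + 2*1/13 + 4*5/13 + 8*2/13
= 33/13

33/13


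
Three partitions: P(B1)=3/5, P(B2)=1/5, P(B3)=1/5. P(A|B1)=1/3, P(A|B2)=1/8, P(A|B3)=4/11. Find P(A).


P(A) = P(A|B1)P(B1) + P(A|B2)P(B2) + P(A|B3)P(B3)
= 1/3*3/5 + 1/8*1/5 + 4/11*1/5
= 1/5 + 1/40 + 4/55 = 131/440

131/440


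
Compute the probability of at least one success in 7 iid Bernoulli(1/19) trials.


P(at least one) = 1 - P(none)
P(none) = (1 - 1/19)^7 = (18/19)^7 = 612220032/893871739
P(at least one) = 1 - 612220032/893871739 = 281651707/893871739

281651707/893871739


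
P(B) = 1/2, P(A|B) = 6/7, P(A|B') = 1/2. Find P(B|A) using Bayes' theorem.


P(A) = P(A|B)P(B) + P(A|B')P(B') = 6/7*1/2 + 1/2*1/2 = 19/28
P(B|A) = P(A|B)P(B)/P(A) = (3/7)/(19/28) = 12/19

12/19


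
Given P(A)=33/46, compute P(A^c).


P(A') = 1 - P(A) = 1 - 33/46 = 13/46

13/46


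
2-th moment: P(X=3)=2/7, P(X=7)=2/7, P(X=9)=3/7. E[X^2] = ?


E[X^2] = sum(x^2 * P(x))
= 9*2/7 + 49*2/7 + 81*3/7
= 359/7

359/7


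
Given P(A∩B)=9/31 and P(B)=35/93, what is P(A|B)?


P(A|B) = P(A∩B)/P(B) = (27/93)/(35/93) = 27/35

27/35


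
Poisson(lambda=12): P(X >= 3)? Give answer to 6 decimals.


P(X>=3) = 1 - P(X<=2) = 1 - (e^(-12)*12^0/0! + e^(-12)*12^1/1! + e^(-12)*12^2/2!)
≈ 1 - (0.0000061442 + 0.0000737305 + 0.0004423833)
= 1 - 0.0005222580 = 0.9994777420
≈ 0.999478

0.999478


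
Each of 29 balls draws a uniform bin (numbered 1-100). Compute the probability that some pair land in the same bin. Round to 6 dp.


P(all different) = prod((100-i)/100 for i=0..28) = 0.010973
P(at least one match) = 1 - 0.010973 = 0.989027

0.989027


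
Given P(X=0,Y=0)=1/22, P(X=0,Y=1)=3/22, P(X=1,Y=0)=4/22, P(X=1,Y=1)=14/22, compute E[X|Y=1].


P(Y=1) = 17/22
E[X|Y=1] = (0*3 + 1*14)/17 = 14/17

14/17


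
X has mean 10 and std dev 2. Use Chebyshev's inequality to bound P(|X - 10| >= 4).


k = 4/2 = 2
Chebyshev: P(|X-mu| >= k*sigma) <= 1/k^2 = 1/2^2 = 1/4

1/4


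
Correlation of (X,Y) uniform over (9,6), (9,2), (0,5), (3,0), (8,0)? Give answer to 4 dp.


Cov(X,Y) = -0.6800, Var(X) = 13.3600, Var(Y) = 6.2400
rho = Cov/(sqrt(VarX)*sqrt(VarY)) = -0.0745

-0.0745


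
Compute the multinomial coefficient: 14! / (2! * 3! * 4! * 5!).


14! = 87178291200
Denominator: 2!=2 * 3!=6 * 4!=24 * 5!=120
Coefficient = 87178291200 / 34560 = 2522520

2522520


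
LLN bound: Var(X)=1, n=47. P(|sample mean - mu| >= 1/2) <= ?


Var(Xbar) = Var(X)/n = 1/47
Chebyshev: P(|Xbar-mu| >= 1/2) <= Var(Xbar)/(1/2)^2 = (1/47)/(1/4) = 4/47

4/47


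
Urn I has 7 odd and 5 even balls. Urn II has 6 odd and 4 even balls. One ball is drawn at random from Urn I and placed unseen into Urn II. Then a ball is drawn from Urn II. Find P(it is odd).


P(transfer odd) = 7/12; P(transfer even) = 5/12
If odd transferred: Urn II has 7 odd of 11, so P(odd|odd moved) = 7/11
If even transferred: Urn II has 6 odd of 11, so P(odd|even moved) = 6/11
By total probability: P(odd) = 7/12*7/11 + 5/12*6/11 = 79/132

79/132


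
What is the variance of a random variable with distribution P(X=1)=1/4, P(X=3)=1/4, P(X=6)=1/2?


E[X] = 4, E[X^2] = 41/2
Var(X) = E[X^2] - (E[X])^2 = 41/2 - (4)^2 = 9/2

9/2


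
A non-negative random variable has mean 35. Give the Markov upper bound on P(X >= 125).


Markov: P(X >= a) <= E[X]/a
P(X >= 125) <= 35/125 = 7/25

7/25


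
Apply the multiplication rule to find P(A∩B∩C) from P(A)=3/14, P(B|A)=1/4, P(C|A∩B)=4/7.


P(A∩B∩C) = P(A) * P(B|A) * P(C|A∩B)
= 3/14 * 1/4 * 4/7
= 3/56 * 4/7 = 3/98

3/98


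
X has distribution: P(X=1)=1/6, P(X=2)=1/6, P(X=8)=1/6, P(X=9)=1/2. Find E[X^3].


E[X^3] = sum(g(x)*P(x))
= 1*1/6 + 8*1/6 + 512*1/6 + 729*1/2
= 1354/3

1354/3


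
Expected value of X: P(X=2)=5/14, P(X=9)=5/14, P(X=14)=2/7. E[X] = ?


E[X] = sum(x * P(x))
= 2*5/14 + 9*5/14 + 14*2/7
= 111/14

111/14


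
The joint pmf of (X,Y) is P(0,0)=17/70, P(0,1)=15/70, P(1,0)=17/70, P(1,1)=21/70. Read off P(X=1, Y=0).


Read from table: P(X=1, Y=0) = 17/70

17/70


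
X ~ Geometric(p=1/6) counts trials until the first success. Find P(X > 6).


P(X > 6) = P(first 6 trials all fail) = (1-p)^6 = (5/6)^6 = 15625/46656

15625/46656


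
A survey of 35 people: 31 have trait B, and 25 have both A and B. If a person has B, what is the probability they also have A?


P(A|B) = P(A∩B)/P(B) = (25/35)/(31/35) = 25/31

25/31


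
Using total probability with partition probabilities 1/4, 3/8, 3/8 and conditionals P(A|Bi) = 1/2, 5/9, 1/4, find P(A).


P(A) = P(A|B1)P(B1) + P(A|B2)P(B2) + P(A|B3)P(B3)
= 1/2*1/4 + 5/9*3/8 + 1/4*3/8
= 1/8 + 5/24 + 3/32 = 41/96

41/96


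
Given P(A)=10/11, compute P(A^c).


P(A') = 1 - P(A) = 1 - 10/11 = 1/11

1/11


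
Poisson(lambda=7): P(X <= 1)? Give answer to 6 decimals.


P(X<=1) = e^(-7)*7^0/0! + e^(-7)*7^1/1!
≈ 0.0009118820 + 0.0063831738
= 0.0072950558
≈ 0.007295

0.007295


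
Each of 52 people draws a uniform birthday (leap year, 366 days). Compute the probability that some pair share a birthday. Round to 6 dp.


P(all different) = prod((366-i)/366 for i=0..51) = 0.022238
P(at least one match) = 1 - 0.022238 = 0.977762

0.977762


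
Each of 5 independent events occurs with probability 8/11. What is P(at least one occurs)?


P(at least one) = 1 - P(none)
P(none) = (1 - 8/11)^5 = (3/11)^5 = 243/161051
P(at least one) = 1 - 243/161051 = 160808/161051

160808/161051


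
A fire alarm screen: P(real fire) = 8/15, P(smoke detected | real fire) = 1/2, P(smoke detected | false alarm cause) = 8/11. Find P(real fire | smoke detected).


P(A) = P(A|B)P(B) + P(A|B')P(B') = 1/2*8/15 + 8/11*7/15 = 20/33
P(B|A) = P(A|B)P(B)/P(A) = (4/15)/(20/33) = 11/25

11/25


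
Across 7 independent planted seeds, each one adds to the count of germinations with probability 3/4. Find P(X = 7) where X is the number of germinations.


P(X=7) = C(7,7) * p^7 * (1-p)^0
= 1 * 2187/16384 * 1
= 2187/16384

2187/16384


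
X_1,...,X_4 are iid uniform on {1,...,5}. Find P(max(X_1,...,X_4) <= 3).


P(max <= 3) = P(all X_i <= 3) = (P(X_1 <= 3))^4
= (3/5)^4 = 81/625

81/625


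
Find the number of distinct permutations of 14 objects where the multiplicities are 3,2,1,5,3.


14! = 87178291200
Denominator: 3!=6 * 2!=2 * 1!=1 * 5!=120 * 3!=6
Coefficient = 87178291200 / 8640 = 10090080

10090080


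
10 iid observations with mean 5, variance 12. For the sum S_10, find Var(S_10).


By independence, Var(S_n) = n*Var(X_1) = 10*12 = 120

120


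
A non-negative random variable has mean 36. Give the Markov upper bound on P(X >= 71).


Markov: P(X >= a) <= E[X]/a
P(X >= 71) <= 36/71

36/71


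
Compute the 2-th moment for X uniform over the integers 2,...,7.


E[X^2] = (1/6) * sum(x^2 for x=2..7)
= 139/6

139/6


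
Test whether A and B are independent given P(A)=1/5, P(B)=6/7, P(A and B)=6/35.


P(A)*P(B) = 1/5*6/7 = 6/35
P(A∩B) = 6/35, which equals P(A)P(B), so independent

Yes, A and B are independent


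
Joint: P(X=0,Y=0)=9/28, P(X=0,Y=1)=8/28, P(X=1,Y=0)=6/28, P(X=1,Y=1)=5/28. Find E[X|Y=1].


P(Y=1) = 13/28
E[X|Y=1] = (0*8 + 1*5)/13 = 5/13

5/13


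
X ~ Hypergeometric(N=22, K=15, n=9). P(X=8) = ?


P(X=8) = C(15,8)*C(7,1) / C(22,9)
= 6435*7 / 497420
= 45045/497420 = 117/1292

117/1292


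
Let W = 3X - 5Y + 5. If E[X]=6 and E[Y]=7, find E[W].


E[3X - 5Y + 5] = 3*E[X] - 5*E[Y] + 5
= (3)*(6) + (-5)*(7) + (5)
= 18 - 35 + 5 = -12

-12


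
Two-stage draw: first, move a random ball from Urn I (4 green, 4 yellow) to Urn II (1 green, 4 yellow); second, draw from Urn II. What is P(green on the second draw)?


P(transfer green) = 4/8 = 1/2; P(transfer yellow) = 1/2
If green transferred: Urn II has 2 green of 6, so P(green|green moved) = 1/3
If yellow transferred: Urn II has 1 green of 6, so P(green|yellow moved) = 1/6
By total probability: P(green) = 1/2*1/3 + 1/2*1/6 = 1/4

1/4


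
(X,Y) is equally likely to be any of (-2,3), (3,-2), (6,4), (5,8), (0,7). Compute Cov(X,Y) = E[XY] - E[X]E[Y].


E[X]=12/5, E[Y]=4, E[XY]=52/5
Cov(X,Y) = E[XY] - E[X]E[Y] = 52/5 - 12/5*4 = 4/5

4/5


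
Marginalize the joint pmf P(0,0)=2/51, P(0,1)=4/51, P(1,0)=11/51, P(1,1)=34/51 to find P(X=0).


P(X=0) = P(0,0)+P(0,1) = 2/51 + 4/51 = 6/51 = 2/17

2/17


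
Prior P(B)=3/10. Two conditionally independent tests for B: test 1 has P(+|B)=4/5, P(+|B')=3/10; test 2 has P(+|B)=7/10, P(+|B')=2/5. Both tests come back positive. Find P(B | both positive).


After test 1: P(+) = 4/5*3/10 + 3/10*7/10 = 9/20
P(B|+) = (6/25)/(9/20) = 8/15
After test 2 (use post1 as new prior): P(+) = 7/10*8/15 + 2/5*7/15 = 14/25
P(B|+,+) = (28/75)/(14/25) = 2/3

2/3


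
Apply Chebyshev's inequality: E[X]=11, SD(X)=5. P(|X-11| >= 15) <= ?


k = 15/5 = 3
Chebyshev: P(|X-mu| >= k*sigma) <= 1/k^2 = 1/3^2 = 1/9

1/9


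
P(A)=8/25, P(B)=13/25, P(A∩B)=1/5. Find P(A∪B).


P(A∪B) = P(A) + P(B) - P(A∩B)
= 8/25 + 13/25 - 1/5 = 16/25

16/25


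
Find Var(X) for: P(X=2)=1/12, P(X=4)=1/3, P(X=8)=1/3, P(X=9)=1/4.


E[X] = 77/12, E[X^2] = 189/4
Var(X) = E[X^2] - (E[X])^2 = 189/4 - (77/12)^2 = 875/144

875/144


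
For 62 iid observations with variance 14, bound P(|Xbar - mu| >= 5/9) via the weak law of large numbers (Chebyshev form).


Var(Xbar) = Var(X)/n = 14/62
Chebyshev: P(|Xbar-mu| >= 5/9) <= Var(Xbar)/(5/9)^2 = (7/31)/(25/81) = 567/775

567/775


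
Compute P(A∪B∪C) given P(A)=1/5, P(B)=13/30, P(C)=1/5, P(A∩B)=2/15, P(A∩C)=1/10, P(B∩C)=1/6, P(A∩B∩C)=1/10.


P(A∪B∪C) = P(A)+P(B)+P(C) - P(AB)-P(AC)-P(BC) + P(ABC)
= 1/5+13/30+1/5 - 2/15-1/10-1/6 + 1/10
= 8/15

8/15


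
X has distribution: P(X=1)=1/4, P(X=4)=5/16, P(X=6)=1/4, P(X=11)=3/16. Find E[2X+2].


E[2X+2] = sum(g(x)*P(x))
= 4*1/4 + 10*5/16 + 14*1/4 + 24*3/16
= 97/8

97/8


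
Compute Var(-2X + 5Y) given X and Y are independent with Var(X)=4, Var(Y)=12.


Independence => Cov(X,Y)=0
Var(-2X + 5Y) = (-2)^2*Var(X) + 5^2*Var(Y)
= 4*4 + 25*12 = 316

316


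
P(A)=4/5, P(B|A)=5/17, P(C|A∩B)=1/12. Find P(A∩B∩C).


P(A∩B∩C) = P(A) * P(B|A) * P(C|A∩B)
= 4/5 * 5/17 * 1/12
= 4/17 * 1/12 = 1/51

1/51


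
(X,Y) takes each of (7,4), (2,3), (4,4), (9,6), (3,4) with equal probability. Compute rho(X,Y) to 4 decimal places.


Cov(X,Y) = 2.2000, Var(X) = 6.8000, Var(Y) = 0.9600
rho = Cov/(sqrt(VarX)*sqrt(VarY)) = 0.8611

0.8611


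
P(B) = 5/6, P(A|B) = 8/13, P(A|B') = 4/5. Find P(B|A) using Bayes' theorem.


P(A) = P(A|B)P(B) + P(A|B')P(B') = 8/13*5/6 + 4/5*1/6 = 42/65
P(B|A) = P(A|B)P(B)/P(A) = (20/39)/(42/65) = 50/63

50/63


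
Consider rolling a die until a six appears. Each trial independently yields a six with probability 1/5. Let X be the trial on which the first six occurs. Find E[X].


For geometric (trials until first success), E[X] = 1/p = 1/(1/5) = 5

5


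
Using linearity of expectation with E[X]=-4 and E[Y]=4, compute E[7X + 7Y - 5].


E[7X + 7Y - 5] = 7*E[X] + 7*E[Y] - 5
= (7)*(-4) + (7)*(4) + (-5)
= -28 + 28 - 5 = -5

-5


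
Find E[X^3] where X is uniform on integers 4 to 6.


E[X^3] = (1/3) * sum(x^3 for x=4..6)
= 405/3 = 135

135


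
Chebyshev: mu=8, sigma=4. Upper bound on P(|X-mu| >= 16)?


k = 16/4 = 4
Chebyshev: P(|X-mu| >= k*sigma) <= 1/k^2 = 1/4^2 = 1/16

1/16


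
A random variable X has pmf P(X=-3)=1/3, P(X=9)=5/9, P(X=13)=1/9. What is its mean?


E[X] = sum(x * P(x))
= -3*1/3 + 9*5/9 + 13*1/9
= 49/9

49/9


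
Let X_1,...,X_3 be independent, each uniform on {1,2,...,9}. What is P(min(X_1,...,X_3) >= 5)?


P(min >= 5) = P(all X_i >= 5) = (P(X_1 >= 5))^3
= (5/9)^3 = 125/729

125/729


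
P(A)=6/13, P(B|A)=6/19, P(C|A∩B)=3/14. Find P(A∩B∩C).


P(A∩B∩C) = P(A) * P(B|A) * P(C|A∩B)
= 6/13 * 6/19 * 3/14
= 36/247 * 3/14 = 54/1729

54/1729


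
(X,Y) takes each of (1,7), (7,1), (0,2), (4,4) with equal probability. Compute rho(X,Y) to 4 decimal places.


Cov(X,Y) = -3.0000, Var(X) = 7.5000, Var(Y) = 5.2500
rho = Cov/(sqrt(VarX)*sqrt(VarY)) = -0.4781

-0.4781


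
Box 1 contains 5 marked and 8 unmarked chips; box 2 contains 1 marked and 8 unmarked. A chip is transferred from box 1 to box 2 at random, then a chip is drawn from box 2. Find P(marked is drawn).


P(transfer marked) = 5/13; P(transfer unmarked) = 8/13
If marked transferred: Urn II has 2 marked of 10, so P(marked|marked moved) = 1/5
If unmarked transferred: Urn II has 1 marked of 10, so P(marked|unmarked moved) = 1/10
By total probability: P(marked) = 5/13*1/5 + 8/13*1/10 = 9/65

9/65


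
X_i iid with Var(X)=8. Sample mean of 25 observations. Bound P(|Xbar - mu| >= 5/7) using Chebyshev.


Var(Xbar) = Var(X)/n = 8/25
Chebyshev: P(|Xbar-mu| >= 5/7) <= Var(Xbar)/(5/7)^2 = (8/25)/(25/49) = 392/625

392/625


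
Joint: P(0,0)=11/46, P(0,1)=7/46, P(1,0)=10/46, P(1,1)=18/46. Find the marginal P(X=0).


P(X=0) = P(0,0)+P(0,1) = 11/46 + 7/46 = 18/46 = 9/23

9/23


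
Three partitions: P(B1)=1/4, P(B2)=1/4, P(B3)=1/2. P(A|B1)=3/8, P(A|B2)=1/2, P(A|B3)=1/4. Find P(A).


P(A) = P(A|B1)P(B1) + P(A|B2)P(B2) + P(A|B3)P(B3)
= 3/8*1/4 + 1/2*1/4 + 1/4*1/2
= 3/32 + 1/8 + 1/8 = 11/32

11/32


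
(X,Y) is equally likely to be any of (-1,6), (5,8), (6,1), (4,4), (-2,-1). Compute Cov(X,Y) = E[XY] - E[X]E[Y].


E[X]=12/5, E[Y]=18/5, E[XY]=58/5
Cov(X,Y) = E[XY] - E[X]E[Y] = 58/5 - 12/5*18/5 = 74/25

74/25


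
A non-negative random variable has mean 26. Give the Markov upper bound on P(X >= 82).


Markov: P(X >= a) <= E[X]/a
P(X >= 82) <= 26/82 = 13/41

13/41


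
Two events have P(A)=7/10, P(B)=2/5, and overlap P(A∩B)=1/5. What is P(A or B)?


P(A∪B) = P(A) + P(B) - P(A∩B)
= 7/10 + 2/5 - 1/5 = 9/10

9/10


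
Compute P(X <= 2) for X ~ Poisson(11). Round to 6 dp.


P(X<=2) = e^(-11)*11^0/0! + e^(-11)*11^1/1! + e^(-11)*11^2/2!
≈ 0.0000167017 + 0.0001837187 + 0.0010104529
= 0.0012108733
≈ 0.001211

0.001211


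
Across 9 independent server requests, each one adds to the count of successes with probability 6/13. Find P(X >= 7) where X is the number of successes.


P(X>=7) = P(X=7) + P(X=8) + P(X=9)
= 493807104/10604499373 + 105815808/10604499373 + 10077696/10604499373
= 609700608/10604499373

609700608/10604499373


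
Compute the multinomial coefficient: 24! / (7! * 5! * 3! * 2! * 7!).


24! = 620448401733239439360000
Denominator: 7!=5040 * 5!=120 * 3!=6 * 2!=2 * 7!=5040
Coefficient = 620448401733239439360000 / 36578304000 = 16962197091840

16962197091840


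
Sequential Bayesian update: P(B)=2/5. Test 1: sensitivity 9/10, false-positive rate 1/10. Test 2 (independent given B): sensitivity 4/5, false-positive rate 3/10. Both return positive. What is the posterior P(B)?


After test 1: P(+) = 9/10*2/5 + 1/10*3/5 = 21/50
P(B|+) = (9/25)/(21/50) = 6/7
After test 2 (use post1 as new prior): P(+) = 4/5*6/7 + 3/10*1/7 = 51/70
P(B|+,+) = (24/35)/(51/70) = 16/17

16/17


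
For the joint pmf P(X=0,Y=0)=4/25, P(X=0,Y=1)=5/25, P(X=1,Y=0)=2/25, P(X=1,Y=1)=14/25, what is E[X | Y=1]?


P(Y=1) = 19/25
E[X|Y=1] = (0*5 + 1*14)/19 = 14/19

14/19


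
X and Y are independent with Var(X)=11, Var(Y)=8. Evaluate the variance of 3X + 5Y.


Independence => Cov(X,Y)=0
Var(3X + 5Y) = 3^2*Var(X) + 5^2*Var(Y)
= 9*11 + 25*8 = 299

299


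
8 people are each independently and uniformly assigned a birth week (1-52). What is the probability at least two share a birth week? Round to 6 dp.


P(all different) = prod((52-i)/52 for i=0..7) = 0.567574
P(at least one match) = 1 - 0.567574 = 0.432426

0.432426


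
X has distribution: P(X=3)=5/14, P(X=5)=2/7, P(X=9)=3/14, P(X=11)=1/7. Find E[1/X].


E[1/X] = sum(g(x)*P(x))
= 1/3*5/14 + 1/5*2/7 + 1/9*3/14 + 1/11*1/7
= 82/385

82/385


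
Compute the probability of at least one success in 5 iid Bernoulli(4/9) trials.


P(at least one) = 1 - P(none)
P(none) = (1 - 4/9)^5 = (5/9)^5 = 3125/59049
P(at least one) = 1 - 3125/59049 = 55924/59049

55924/59049
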